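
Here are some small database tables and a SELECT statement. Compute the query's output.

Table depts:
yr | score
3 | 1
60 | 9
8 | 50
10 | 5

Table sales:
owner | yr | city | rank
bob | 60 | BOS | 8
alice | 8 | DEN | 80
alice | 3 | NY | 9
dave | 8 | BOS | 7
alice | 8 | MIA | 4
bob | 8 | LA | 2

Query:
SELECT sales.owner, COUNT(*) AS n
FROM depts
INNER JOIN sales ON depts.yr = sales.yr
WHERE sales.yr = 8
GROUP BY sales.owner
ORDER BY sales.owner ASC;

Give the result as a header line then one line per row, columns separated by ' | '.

== RESULT ==
sales.owner | n
alice | 2
bob | 1
dave | 1

Derivation:
After JOIN sales (6 rows):
depts.yr | depts.score | sales.owner | sales.yr | sales.city | sales.rank
3 | 1 | alice | 3 | NY | 9
60 | 9 | bob | 60 | BOS | 8
8 | 50 | alice | 8 | DEN | 80
8 | 50 | dave | 8 | BOS | 7
8 | 50 | alice | 8 | MIA | 4
8 | 50 | bob | 8 | LA | 2
After WHERE (4 rows):
depts.yr | depts.score | sales.owner | sales.yr | sales.city | sales.rank
8 | 50 | alice | 8 | DEN | 80
8 | 50 | dave | 8 | BOS | 7
8 | 50 | alice | 8 | MIA | 4
8 | 50 | bob | 8 | LA | 2
After GROUP BY (3 rows):
sales.owner | n
alice | 2
dave | 1
bob | 1
After ORDER BY (3 rows):
sales.owner | n
alice | 2
bob | 1
dave | 1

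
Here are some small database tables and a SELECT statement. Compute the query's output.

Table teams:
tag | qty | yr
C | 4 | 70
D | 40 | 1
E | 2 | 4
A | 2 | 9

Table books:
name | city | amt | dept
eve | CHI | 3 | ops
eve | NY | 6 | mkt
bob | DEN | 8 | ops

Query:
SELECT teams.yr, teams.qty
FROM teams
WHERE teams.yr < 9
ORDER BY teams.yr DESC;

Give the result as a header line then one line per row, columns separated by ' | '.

After WHERE (2 rows):
teams.tag | teams.qty | teams.yr
D | 40 | 1
E | 2 | 4
After SELECT (2 rows):
teams.yr | teams.qty
1 | 40
4 | 2
After ORDER BY (2 rows):
teams.yr | teams.qty
4 | 2
1 | 40

== RESULT ==
teams.yr | teams.qty
4 | 2
1 | 40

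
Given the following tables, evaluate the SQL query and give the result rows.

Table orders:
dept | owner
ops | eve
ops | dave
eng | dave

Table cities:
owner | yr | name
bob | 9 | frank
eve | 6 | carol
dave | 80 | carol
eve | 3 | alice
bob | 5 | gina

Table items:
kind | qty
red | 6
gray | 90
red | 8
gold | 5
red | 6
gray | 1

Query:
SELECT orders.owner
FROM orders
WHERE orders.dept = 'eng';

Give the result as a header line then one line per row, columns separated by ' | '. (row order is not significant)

== RESULT ==
orders.owner
dave

Derivation:
After WHERE (1 rows):
orders.dept | orders.owner
eng | dave
After SELECT (1 rows):
orders.owner
dave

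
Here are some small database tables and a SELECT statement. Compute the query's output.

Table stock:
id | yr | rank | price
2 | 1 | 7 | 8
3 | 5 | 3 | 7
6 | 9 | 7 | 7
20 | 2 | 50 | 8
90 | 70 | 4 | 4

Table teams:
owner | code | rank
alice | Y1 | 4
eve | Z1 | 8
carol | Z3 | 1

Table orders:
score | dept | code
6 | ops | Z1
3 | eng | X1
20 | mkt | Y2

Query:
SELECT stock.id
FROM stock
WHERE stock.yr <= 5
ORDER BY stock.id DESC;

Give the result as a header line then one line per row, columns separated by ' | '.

After WHERE (3 rows):
stock.id | stock.yr | stock.rank | stock.price
2 | 1 | 7 | 8
3 | 5 | 3 | 7
20 | 2 | 50 | 8
After SELECT (3 rows):
stock.id
2
3
20
After ORDER BY (3 rows):
stock.id
20
3
2

== RESULT ==
stock.id
20
3
2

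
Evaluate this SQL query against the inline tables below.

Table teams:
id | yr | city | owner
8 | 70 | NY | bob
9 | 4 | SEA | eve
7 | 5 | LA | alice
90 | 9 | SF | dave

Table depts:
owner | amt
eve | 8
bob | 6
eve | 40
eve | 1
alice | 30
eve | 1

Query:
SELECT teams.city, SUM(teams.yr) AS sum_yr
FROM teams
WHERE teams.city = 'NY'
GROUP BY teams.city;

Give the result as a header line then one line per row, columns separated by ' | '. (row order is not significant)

== RESULT ==
teams.city | sum_yr
NY | 70

Derivation:
After WHERE (1 rows):
teams.id | teams.yr | teams.city | teams.owner
8 | 70 | NY | bob
After GROUP BY (1 rows):
teams.city | sum_yr
NY | 70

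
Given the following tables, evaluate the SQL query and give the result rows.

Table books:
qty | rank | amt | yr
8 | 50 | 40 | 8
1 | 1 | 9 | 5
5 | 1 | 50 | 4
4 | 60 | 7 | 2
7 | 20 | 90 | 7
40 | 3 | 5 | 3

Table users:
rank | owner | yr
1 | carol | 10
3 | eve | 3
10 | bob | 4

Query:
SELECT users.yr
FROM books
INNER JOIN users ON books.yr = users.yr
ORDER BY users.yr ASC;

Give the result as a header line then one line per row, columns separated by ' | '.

After JOIN users (2 rows):
books.qty | books.rank | books.amt | books.yr | users.rank | users.owner | users.yr
5 | 1 | 50 | 4 | 10 | bob | 4
40 | 3 | 5 | 3 | 3 | eve | 3
After SELECT (2 rows):
users.yr
4
3
After ORDER BY (2 rows):
users.yr
3
4

== RESULT ==
users.yr
3
4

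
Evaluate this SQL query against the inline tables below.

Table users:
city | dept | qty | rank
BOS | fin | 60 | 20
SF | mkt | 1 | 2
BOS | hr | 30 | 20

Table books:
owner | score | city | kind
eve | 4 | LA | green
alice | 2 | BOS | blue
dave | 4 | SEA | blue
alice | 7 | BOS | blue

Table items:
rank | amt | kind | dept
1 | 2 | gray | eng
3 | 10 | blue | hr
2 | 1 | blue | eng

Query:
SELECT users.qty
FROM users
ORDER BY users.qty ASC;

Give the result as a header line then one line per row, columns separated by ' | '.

== RESULT ==
users.qty
1
30
60

Derivation:
After SELECT (3 rows):
users.qty
60
1
30
After ORDER BY (3 rows):
users.qty
1
30
60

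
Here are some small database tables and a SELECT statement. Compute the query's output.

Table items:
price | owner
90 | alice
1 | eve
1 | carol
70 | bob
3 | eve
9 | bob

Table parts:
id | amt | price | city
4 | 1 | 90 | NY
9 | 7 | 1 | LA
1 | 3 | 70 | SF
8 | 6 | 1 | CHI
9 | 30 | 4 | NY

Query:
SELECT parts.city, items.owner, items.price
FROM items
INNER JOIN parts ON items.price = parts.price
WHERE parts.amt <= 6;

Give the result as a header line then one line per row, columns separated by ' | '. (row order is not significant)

== RESULT ==
parts.city | items.owner | items.price
NY | alice | 90
CHI | eve | 1
CHI | carol | 1
SF | bob | 70

Derivation:
After JOIN parts (6 rows):
items.price | items.owner | parts.id | parts.amt | parts.price | parts.city
90 | alice | 4 | 1 | 90 | NY
1 | eve | 9 | 7 | 1 | LA
1 | eve | 8 | 6 | 1 | CHI
1 | carol | 9 | 7 | 1 | LA
1 | carol | 8 | 6 | 1 | CHI
70 | bob | 1 | 3 | 70 | SF
After WHERE (4 rows):
items.price | items.owner | parts.id | parts.amt | parts.price | parts.city
90 | alice | 4 | 1 | 90 | NY
1 | eve | 8 | 6 | 1 | CHI
1 | carol | 8 | 6 | 1 | CHI
70 | bob | 1 | 3 | 70 | SF
After SELECT (4 rows):
parts.city | items.owner | items.price
NY | alice | 90
CHI | eve | 1
CHI | carol | 1
SF | bob | 70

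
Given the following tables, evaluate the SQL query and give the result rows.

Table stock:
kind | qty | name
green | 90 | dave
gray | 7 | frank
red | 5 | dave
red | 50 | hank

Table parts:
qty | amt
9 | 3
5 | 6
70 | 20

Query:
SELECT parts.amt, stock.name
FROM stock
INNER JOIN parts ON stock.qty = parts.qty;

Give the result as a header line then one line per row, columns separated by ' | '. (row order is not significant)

After JOIN parts (1 rows):
stock.kind | stock.qty | stock.name | parts.qty | parts.amt
red | 5 | dave | 5 | 6
After SELECT (1 rows):
parts.amt | stock.name
6 | dave

== RESULT ==
parts.amt | stock.name
6 | dave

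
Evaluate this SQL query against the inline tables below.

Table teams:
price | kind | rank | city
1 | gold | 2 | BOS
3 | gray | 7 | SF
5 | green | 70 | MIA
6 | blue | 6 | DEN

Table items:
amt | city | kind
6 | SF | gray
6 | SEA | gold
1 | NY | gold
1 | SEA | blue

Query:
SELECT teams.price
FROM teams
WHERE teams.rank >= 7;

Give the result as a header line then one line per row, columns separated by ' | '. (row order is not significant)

== RESULT ==
teams.price
3
5

Derivation:
After WHERE (2 rows):
teams.price | teams.kind | teams.rank | teams.city
3 | gray | 7 | SF
5 | green | 70 | MIA
After SELECT (2 rows):
teams.price
3
5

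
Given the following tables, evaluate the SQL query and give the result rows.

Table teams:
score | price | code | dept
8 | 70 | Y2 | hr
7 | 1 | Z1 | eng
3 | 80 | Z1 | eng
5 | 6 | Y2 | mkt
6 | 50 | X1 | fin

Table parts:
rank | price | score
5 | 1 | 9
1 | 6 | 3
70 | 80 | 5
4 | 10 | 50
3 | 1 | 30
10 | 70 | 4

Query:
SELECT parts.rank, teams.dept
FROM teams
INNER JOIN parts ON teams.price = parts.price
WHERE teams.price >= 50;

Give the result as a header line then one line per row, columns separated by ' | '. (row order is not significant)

After JOIN parts (5 rows):
teams.score | teams.price | teams.code | teams.dept | parts.rank | parts.price | parts.score
8 | 70 | Y2 | hr | 10 | 70 | 4
7 | 1 | Z1 | eng | 5 | 1 | 9
7 | 1 | Z1 | eng | 3 | 1 | 30
3 | 80 | Z1 | eng | 70 | 80 | 5
5 | 6 | Y2 | mkt | 1 | 6 | 3
After WHERE (2 rows):
teams.score | teams.price | teams.code | teams.dept | parts.rank | parts.price | parts.score
8 | 70 | Y2 | hr | 10 | 70 | 4
3 | 80 | Z1 | eng | 70 | 80 | 5
After SELECT (2 rows):
parts.rank | teams.dept
10 | hr
70 | eng

== RESULT ==
parts.rank | teams.dept
10 | hr
70 | eng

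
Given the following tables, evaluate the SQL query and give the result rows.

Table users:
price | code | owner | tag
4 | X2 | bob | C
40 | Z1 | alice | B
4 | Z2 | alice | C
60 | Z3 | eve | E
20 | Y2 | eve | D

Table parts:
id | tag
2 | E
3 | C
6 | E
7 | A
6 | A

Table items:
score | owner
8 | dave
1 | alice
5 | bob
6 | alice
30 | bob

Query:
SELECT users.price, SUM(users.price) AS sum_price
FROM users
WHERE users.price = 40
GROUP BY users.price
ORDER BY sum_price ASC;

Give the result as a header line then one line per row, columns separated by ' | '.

== RESULT ==
users.price | sum_price
40 | 40

Derivation:
After WHERE (1 rows):
users.price | users.code | users.owner | users.tag
40 | Z1 | alice | B
After GROUP BY (1 rows):
users.price | sum_price
40 | 40
After ORDER BY (1 rows):
users.price | sum_price
40 | 40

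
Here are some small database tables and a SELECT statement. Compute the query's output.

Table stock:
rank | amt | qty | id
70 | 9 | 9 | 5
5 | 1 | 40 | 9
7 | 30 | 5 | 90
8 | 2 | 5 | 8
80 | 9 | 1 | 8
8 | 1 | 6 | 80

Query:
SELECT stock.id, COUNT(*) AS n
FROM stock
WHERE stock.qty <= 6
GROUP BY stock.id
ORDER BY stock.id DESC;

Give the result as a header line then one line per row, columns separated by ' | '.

After WHERE (4 rows):
stock.rank | stock.amt | stock.qty | stock.id
7 | 30 | 5 | 90
8 | 2 | 5 | 8
80 | 9 | 1 | 8
8 | 1 | 6 | 80
After GROUP BY (3 rows):
stock.id | n
90 | 1
8 | 2
80 | 1
After ORDER BY (3 rows):
stock.id | n
90 | 1
80 | 1
8 | 2

== RESULT ==
stock.id | n
90 | 1
80 | 1
8 | 2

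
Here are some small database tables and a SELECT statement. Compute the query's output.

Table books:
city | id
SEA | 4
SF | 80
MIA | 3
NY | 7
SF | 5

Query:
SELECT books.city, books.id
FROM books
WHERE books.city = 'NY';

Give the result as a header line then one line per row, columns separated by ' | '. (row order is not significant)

== RESULT ==
books.city | books.id
NY | 7

Derivation:
After WHERE (1 rows):
books.city | books.id
NY | 7
After SELECT (1 rows):
books.city | books.id
NY | 7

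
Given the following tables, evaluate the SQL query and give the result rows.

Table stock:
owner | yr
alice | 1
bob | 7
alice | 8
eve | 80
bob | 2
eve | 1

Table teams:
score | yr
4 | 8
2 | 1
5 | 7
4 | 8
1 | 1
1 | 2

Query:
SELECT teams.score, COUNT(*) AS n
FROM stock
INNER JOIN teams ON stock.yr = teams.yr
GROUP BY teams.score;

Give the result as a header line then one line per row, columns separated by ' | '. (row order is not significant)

== RESULT ==
teams.score | n
2 | 2
1 | 3
5 | 1
4 | 2

Derivation:
After JOIN teams (8 rows):
stock.owner | stock.yr | teams.score | teams.yr
alice | 1 | 2 | 1
alice | 1 | 1 | 1
bob | 7 | 5 | 7
alice | 8 | 4 | 8
alice | 8 | 4 | 8
bob | 2 | 1 | 2
eve | 1 | 2 | 1
eve | 1 | 1 | 1
After GROUP BY (4 rows):
teams.score | n
2 | 2
1 | 3
5 | 1
4 | 2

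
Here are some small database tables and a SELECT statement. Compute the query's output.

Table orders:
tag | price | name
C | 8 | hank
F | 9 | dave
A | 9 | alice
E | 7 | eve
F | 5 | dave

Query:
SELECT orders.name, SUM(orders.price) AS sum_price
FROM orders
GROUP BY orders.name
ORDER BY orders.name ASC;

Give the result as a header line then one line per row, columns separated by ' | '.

== RESULT ==
orders.name | sum_price
alice | 9
dave | 14
eve | 7
hank | 8

Derivation:
After GROUP BY (4 rows):
orders.name | sum_price
hank | 8
dave | 14
alice | 9
eve | 7
After ORDER BY (4 rows):
orders.name | sum_price
alice | 9
dave | 14
eve | 7
hank | 8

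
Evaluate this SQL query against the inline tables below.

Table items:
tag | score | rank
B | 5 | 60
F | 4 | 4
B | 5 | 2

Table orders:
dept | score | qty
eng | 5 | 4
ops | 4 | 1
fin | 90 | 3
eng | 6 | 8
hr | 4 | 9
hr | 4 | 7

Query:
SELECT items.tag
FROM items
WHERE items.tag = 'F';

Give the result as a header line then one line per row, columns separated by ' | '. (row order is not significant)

== RESULT ==
items.tag
F

Derivation:
After WHERE (1 rows):
items.tag | items.score | items.rank
F | 4 | 4
After SELECT (1 rows):
items.tag
F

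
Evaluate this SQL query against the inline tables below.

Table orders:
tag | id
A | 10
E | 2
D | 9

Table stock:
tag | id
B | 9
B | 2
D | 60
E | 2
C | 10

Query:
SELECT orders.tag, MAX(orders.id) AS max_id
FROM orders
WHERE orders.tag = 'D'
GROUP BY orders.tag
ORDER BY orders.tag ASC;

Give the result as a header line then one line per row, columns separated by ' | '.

After WHERE (1 rows):
orders.tag | orders.id
D | 9
After GROUP BY (1 rows):
orders.tag | max_id
D | 9
After ORDER BY (1 rows):
orders.tag | max_id
D | 9

== RESULT ==
orders.tag | max_id
D | 9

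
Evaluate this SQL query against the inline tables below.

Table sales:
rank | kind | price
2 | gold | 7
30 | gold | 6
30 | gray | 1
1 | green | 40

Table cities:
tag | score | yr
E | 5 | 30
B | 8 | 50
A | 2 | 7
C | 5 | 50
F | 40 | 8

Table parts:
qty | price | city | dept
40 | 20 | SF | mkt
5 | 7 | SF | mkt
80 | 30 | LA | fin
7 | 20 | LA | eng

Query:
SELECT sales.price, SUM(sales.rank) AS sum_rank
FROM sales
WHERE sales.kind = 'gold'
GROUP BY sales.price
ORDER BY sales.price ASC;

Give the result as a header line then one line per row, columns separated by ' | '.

After WHERE (2 rows):
sales.rank | sales.kind | sales.price
2 | gold | 7
30 | gold | 6
After GROUP BY (2 rows):
sales.price | sum_rank
7 | 2
6 | 30
After ORDER BY (2 rows):
sales.price | sum_rank
6 | 30
7 | 2

== RESULT ==
sales.price | sum_rank
6 | 30
7 | 2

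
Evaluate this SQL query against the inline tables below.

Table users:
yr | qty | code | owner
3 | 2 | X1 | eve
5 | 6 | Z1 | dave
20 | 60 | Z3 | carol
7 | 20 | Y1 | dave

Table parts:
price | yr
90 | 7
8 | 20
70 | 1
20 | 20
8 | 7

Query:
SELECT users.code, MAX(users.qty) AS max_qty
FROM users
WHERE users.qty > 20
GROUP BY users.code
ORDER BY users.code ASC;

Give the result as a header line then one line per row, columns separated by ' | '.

== RESULT ==
users.code | max_qty
Z3 | 60

Derivation:
After WHERE (1 rows):
users.yr | users.qty | users.code | users.owner
20 | 60 | Z3 | carol
After GROUP BY (1 rows):
users.code | max_qty
Z3 | 60
After ORDER BY (1 rows):
users.code | max_qty
Z3 | 60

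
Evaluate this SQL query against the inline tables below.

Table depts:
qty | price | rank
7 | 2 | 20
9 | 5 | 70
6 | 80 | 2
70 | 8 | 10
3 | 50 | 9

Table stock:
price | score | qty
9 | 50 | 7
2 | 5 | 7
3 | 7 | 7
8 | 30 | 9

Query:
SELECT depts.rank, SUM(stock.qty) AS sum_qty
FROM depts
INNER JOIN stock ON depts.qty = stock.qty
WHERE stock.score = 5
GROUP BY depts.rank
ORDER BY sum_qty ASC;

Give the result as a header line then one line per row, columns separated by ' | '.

== RESULT ==
depts.rank | sum_qty
20 | 7

Derivation:
After JOIN stock (4 rows):
depts.qty | depts.price | depts.rank | stock.price | stock.score | stock.qty
7 | 2 | 20 | 9 | 50 | 7
7 | 2 | 20 | 2 | 5 | 7
7 | 2 | 20 | 3 | 7 | 7
9 | 5 | 70 | 8 | 30 | 9
After WHERE (1 rows):
depts.qty | depts.price | depts.rank | stock.price | stock.score | stock.qty
7 | 2 | 20 | 2 | 5 | 7
After GROUP BY (1 rows):
depts.rank | sum_qty
20 | 7
After ORDER BY (1 rows):
depts.rank | sum_qty
20 | 7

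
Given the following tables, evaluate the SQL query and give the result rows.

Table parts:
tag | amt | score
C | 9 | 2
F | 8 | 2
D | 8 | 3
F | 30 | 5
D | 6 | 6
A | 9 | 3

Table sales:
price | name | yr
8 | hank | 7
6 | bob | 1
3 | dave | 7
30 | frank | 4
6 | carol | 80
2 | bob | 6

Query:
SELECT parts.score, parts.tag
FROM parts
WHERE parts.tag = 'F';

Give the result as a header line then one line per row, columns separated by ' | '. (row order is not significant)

After WHERE (2 rows):
parts.tag | parts.amt | parts.score
F | 8 | 2
F | 30 | 5
After SELECT (2 rows):
parts.score | parts.tag
2 | F
5 | F

== RESULT ==
parts.score | parts.tag
2 | F
5 | F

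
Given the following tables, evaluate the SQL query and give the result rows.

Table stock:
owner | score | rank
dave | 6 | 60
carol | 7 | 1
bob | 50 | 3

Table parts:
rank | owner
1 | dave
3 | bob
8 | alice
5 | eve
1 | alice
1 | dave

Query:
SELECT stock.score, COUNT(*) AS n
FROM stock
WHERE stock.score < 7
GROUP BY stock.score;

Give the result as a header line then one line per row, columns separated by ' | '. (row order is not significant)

After WHERE (1 rows):
stock.owner | stock.score | stock.rank
dave | 6 | 60
After GROUP BY (1 rows):
stock.score | n
6 | 1

== RESULT ==
stock.score | n
6 | 1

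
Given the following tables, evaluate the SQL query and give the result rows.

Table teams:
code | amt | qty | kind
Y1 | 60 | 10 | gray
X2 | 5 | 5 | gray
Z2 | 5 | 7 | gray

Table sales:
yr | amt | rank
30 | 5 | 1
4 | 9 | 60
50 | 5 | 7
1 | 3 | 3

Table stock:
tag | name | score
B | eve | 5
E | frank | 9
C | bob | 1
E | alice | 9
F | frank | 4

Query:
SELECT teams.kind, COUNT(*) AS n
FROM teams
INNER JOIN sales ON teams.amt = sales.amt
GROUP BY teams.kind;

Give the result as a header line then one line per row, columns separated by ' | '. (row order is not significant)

== RESULT ==
teams.kind | n
gray | 4

Derivation:
After JOIN sales (4 rows):
teams.code | teams.amt | teams.qty | teams.kind | sales.yr | sales.amt | sales.rank
X2 | 5 | 5 | gray | 30 | 5 | 1
X2 | 5 | 5 | gray | 50 | 5 | 7
Z2 | 5 | 7 | gray | 30 | 5 | 1
Z2 | 5 | 7 | gray | 50 | 5 | 7
After GROUP BY (1 rows):
teams.kind | n
gray | 4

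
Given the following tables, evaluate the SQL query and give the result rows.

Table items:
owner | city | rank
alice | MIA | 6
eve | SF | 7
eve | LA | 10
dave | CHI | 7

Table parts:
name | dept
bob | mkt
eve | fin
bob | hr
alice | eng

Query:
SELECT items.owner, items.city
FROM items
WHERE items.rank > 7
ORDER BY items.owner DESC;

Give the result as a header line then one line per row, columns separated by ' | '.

After WHERE (1 rows):
items.owner | items.city | items.rank
eve | LA | 10
After SELECT (1 rows):
items.owner | items.city
eve | LA
After ORDER BY (1 rows):
items.owner | items.city
eve | LA

== RESULT ==
items.owner | items.city
eve | LA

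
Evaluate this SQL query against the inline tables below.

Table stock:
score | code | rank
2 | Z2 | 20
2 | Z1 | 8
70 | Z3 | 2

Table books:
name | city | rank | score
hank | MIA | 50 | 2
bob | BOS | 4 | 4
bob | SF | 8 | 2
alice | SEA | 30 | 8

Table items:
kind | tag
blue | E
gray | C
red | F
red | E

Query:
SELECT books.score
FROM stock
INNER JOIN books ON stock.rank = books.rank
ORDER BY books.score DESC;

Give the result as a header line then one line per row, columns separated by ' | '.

After JOIN books (1 rows):
stock.score | stock.code | stock.rank | books.name | books.city | books.rank | books.score
2 | Z1 | 8 | bob | SF | 8 | 2
After SELECT (1 rows):
books.score
2
After ORDER BY (1 rows):
books.score
2

== RESULT ==
books.score
2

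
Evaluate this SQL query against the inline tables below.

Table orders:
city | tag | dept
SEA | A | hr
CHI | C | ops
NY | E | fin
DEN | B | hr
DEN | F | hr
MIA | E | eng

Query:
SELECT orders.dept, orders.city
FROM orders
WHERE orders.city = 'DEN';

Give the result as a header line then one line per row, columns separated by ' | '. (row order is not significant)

After WHERE (2 rows):
orders.city | orders.tag | orders.dept
DEN | B | hr
DEN | F | hr
After SELECT (2 rows):
orders.dept | orders.city
hr | DEN
hr | DEN

== RESULT ==
orders.dept | orders.city
hr | DEN
hr | DEN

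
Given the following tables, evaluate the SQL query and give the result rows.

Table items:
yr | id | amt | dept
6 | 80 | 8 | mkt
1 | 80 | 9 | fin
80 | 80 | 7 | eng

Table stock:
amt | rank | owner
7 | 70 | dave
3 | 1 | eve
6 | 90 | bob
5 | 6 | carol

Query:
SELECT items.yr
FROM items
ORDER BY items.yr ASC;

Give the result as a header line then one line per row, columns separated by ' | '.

After SELECT (3 rows):
items.yr
6
1
80
After ORDER BY (3 rows):
items.yr
1
6
80

== RESULT ==
items.yr
1
6
80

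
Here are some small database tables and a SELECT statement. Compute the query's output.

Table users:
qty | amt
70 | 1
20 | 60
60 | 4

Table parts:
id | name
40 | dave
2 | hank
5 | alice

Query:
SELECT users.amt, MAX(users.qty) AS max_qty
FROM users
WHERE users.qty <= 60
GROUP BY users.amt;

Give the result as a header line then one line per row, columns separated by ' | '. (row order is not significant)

== RESULT ==
users.amt | max_qty
60 | 20
4 | 60

Derivation:
After WHERE (2 rows):
users.qty | users.amt
20 | 60
60 | 4
After GROUP BY (2 rows):
users.amt | max_qty
60 | 20
4 | 60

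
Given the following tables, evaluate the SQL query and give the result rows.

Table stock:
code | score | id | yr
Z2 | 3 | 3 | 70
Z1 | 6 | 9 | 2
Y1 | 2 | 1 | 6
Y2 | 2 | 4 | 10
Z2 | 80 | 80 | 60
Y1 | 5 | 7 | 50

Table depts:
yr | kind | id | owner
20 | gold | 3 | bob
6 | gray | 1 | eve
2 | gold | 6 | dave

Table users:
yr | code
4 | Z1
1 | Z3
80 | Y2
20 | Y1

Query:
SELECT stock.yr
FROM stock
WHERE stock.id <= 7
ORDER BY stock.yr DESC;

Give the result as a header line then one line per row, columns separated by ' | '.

== RESULT ==
stock.yr
70
50
10
6

Derivation:
After WHERE (4 rows):
stock.code | stock.score | stock.id | stock.yr
Z2 | 3 | 3 | 70
Y1 | 2 | 1 | 6
Y2 | 2 | 4 | 10
Y1 | 5 | 7 | 50
After SELECT (4 rows):
stock.yr
70
6
10
50
After ORDER BY (4 rows):
stock.yr
70
50
10
6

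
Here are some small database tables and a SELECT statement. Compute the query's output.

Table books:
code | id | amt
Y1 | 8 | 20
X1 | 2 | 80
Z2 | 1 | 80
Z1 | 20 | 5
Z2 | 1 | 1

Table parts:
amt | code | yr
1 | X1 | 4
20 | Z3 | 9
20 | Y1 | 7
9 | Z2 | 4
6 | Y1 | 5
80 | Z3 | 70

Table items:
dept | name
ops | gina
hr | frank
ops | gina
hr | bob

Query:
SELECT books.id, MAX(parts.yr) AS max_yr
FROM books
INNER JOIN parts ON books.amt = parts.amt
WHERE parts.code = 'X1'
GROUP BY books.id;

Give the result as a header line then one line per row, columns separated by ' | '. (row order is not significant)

After JOIN parts (5 rows):
books.code | books.id | books.amt | parts.amt | parts.code | parts.yr
Y1 | 8 | 20 | 20 | Z3 | 9
Y1 | 8 | 20 | 20 | Y1 | 7
X1 | 2 | 80 | 80 | Z3 | 70
Z2 | 1 | 80 | 80 | Z3 | 70
Z2 | 1 | 1 | 1 | X1 | 4
After WHERE (1 rows):
books.code | books.id | books.amt | parts.amt | parts.code | parts.yr
Z2 | 1 | 1 | 1 | X1 | 4
After GROUP BY (1 rows):
books.id | max_yr
1 | 4

== RESULT ==
books.id | max_yr
1 | 4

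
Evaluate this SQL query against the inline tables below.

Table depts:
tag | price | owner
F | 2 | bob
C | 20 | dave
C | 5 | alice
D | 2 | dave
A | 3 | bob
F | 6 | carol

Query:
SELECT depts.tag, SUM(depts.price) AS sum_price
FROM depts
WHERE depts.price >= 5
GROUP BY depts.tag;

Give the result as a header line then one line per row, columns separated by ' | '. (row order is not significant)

After WHERE (3 rows):
depts.tag | depts.price | depts.owner
C | 20 | dave
C | 5 | alice
F | 6 | carol
After GROUP BY (2 rows):
depts.tag | sum_price
C | 25
F | 6

== RESULT ==
depts.tag | sum_price
C | 25
F | 6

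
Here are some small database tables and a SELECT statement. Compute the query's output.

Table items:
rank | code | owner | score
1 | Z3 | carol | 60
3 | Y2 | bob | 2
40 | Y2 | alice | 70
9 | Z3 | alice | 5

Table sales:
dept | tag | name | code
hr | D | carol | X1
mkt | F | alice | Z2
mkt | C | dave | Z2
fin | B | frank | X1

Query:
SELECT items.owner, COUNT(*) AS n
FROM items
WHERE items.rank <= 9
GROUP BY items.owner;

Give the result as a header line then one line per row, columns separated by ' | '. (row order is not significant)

== RESULT ==
items.owner | n
carol | 1
bob | 1
alice | 1

Derivation:
After WHERE (3 rows):
items.rank | items.code | items.owner | items.score
1 | Z3 | carol | 60
3 | Y2 | bob | 2
9 | Z3 | alice | 5
After GROUP BY (3 rows):
items.owner | n
carol | 1
bob | 1
alice | 1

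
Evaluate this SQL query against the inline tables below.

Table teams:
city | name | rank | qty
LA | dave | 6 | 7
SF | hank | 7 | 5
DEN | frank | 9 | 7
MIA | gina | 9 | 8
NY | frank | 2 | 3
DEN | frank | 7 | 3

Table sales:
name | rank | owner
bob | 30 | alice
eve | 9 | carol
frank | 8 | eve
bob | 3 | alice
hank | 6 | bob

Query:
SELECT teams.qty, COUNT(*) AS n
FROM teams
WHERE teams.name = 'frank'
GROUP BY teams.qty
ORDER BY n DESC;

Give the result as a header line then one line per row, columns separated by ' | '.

After WHERE (3 rows):
teams.city | teams.name | teams.rank | teams.qty
DEN | frank | 9 | 7
NY | frank | 2 | 3
DEN | frank | 7 | 3
After GROUP BY (2 rows):
teams.qty | n
7 | 1
3 | 2
After ORDER BY (2 rows):
teams.qty | n
3 | 2
7 | 1

== RESULT ==
teams.qty | n
3 | 2
7 | 1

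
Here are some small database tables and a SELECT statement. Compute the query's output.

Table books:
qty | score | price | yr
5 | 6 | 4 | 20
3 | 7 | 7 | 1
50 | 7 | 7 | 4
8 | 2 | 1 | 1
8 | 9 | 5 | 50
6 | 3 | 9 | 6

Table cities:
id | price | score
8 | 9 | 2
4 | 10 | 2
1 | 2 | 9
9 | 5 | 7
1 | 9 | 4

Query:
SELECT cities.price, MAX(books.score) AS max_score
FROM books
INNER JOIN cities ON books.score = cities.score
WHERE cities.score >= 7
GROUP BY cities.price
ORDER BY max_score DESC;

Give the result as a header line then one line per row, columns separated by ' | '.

After JOIN cities (5 rows):
books.qty | books.score | books.price | books.yr | cities.id | cities.price | cities.score
3 | 7 | 7 | 1 | 9 | 5 | 7
50 | 7 | 7 | 4 | 9 | 5 | 7
8 | 2 | 1 | 1 | 8 | 9 | 2
8 | 2 | 1 | 1 | 4 | 10 | 2
8 | 9 | 5 | 50 | 1 | 2 | 9
After WHERE (3 rows):
books.qty | books.score | books.price | books.yr | cities.id | cities.price | cities.score
3 | 7 | 7 | 1 | 9 | 5 | 7
50 | 7 | 7 | 4 | 9 | 5 | 7
8 | 9 | 5 | 50 | 1 | 2 | 9
After GROUP BY (2 rows):
cities.price | max_score
5 | 7
2 | 9
After ORDER BY (2 rows):
cities.price | max_score
2 | 9
5 | 7

== RESULT ==
cities.price | max_score
2 | 9
5 | 7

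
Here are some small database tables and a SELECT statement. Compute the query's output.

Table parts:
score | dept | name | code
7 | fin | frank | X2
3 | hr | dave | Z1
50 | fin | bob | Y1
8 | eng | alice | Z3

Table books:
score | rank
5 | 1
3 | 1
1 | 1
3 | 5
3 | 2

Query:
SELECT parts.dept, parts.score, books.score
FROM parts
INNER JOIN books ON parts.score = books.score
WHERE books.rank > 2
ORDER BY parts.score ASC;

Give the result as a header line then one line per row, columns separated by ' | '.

After JOIN books (3 rows):
parts.score | parts.dept | parts.name | parts.code | books.score | books.rank
3 | hr | dave | Z1 | 3 | 1
3 | hr | dave | Z1 | 3 | 5
3 | hr | dave | Z1 | 3 | 2
After WHERE (1 rows):
parts.score | parts.dept | parts.name | parts.code | books.score | books.rank
3 | hr | dave | Z1 | 3 | 5
After SELECT (1 rows):
parts.dept | parts.score | books.score
hr | 3 | 3
After ORDER BY (1 rows):
parts.dept | parts.score | books.score
hr | 3 | 3

== RESULT ==
parts.dept | parts.score | books.score
hr | 3 | 3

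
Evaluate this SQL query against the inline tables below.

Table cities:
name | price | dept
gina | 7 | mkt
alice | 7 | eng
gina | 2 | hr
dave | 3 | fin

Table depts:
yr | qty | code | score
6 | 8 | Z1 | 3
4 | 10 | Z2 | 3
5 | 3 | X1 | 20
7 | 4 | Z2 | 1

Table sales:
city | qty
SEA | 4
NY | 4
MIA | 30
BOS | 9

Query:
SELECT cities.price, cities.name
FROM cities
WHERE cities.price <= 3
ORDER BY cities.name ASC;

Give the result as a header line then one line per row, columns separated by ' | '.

== RESULT ==
cities.price | cities.name
3 | dave
2 | gina

Derivation:
After WHERE (2 rows):
cities.name | cities.price | cities.dept
gina | 2 | hr
dave | 3 | fin
After SELECT (2 rows):
cities.price | cities.name
2 | gina
3 | dave
After ORDER BY (2 rows):
cities.price | cities.name
3 | dave
2 | gina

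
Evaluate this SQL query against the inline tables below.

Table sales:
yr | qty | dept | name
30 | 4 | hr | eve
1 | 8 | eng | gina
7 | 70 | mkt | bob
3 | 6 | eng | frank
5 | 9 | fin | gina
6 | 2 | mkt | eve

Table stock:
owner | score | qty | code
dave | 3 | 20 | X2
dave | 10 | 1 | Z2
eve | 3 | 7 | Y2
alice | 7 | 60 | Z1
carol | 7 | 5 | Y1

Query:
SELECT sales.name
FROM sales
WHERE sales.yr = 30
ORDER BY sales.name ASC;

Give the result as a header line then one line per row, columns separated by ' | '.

== RESULT ==
sales.name
eve

Derivation:
After WHERE (1 rows):
sales.yr | sales.qty | sales.dept | sales.name
30 | 4 | hr | eve
After SELECT (1 rows):
sales.name
eve
After ORDER BY (1 rows):
sales.name
eve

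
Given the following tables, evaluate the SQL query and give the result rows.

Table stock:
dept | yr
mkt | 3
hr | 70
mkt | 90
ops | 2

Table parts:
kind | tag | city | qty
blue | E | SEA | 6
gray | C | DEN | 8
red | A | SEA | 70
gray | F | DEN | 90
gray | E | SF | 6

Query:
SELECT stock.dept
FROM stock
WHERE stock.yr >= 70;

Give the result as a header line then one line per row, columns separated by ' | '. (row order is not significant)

After WHERE (2 rows):
stock.dept | stock.yr
hr | 70
mkt | 90
After SELECT (2 rows):
stock.dept
hr
mkt

== RESULT ==
stock.dept
hr
mkt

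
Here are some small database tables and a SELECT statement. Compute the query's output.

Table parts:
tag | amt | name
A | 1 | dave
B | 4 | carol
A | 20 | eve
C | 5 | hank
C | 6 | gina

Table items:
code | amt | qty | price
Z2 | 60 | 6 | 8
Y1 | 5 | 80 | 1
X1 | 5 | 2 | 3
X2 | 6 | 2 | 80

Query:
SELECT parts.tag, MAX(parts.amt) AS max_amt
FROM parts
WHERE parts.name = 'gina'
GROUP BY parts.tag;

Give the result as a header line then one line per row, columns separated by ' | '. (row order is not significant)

== RESULT ==
parts.tag | max_amt
C | 6

Derivation:
After WHERE (1 rows):
parts.tag | parts.amt | parts.name
C | 6 | gina
After GROUP BY (1 rows):
parts.tag | max_amt
C | 6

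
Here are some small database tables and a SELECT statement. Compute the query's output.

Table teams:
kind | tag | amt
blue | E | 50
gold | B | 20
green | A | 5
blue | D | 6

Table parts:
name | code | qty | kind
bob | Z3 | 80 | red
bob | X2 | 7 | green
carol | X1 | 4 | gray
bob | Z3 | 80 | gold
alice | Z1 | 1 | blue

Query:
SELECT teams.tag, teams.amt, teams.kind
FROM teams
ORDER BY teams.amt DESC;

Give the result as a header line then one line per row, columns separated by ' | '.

After SELECT (4 rows):
teams.tag | teams.amt | teams.kind
E | 50 | blue
B | 20 | gold
A | 5 | green
D | 6 | blue
After ORDER BY (4 rows):
teams.tag | teams.amt | teams.kind
E | 50 | blue
B | 20 | gold
D | 6 | blue
A | 5 | green

== RESULT ==
teams.tag | teams.amt | teams.kind
E | 50 | blue
B | 20 | gold
D | 6 | blue
A | 5 | green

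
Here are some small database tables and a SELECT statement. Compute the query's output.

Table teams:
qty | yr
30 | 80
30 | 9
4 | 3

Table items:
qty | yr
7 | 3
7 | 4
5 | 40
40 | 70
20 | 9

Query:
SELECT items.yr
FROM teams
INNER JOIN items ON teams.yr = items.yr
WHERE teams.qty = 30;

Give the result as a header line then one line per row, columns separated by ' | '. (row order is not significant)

After JOIN items (2 rows):
teams.qty | teams.yr | items.qty | items.yr
30 | 9 | 20 | 9
4 | 3 | 7 | 3
After WHERE (1 rows):
teams.qty | teams.yr | items.qty | items.yr
30 | 9 | 20 | 9
After SELECT (1 rows):
items.yr
9

== RESULT ==
items.yr
9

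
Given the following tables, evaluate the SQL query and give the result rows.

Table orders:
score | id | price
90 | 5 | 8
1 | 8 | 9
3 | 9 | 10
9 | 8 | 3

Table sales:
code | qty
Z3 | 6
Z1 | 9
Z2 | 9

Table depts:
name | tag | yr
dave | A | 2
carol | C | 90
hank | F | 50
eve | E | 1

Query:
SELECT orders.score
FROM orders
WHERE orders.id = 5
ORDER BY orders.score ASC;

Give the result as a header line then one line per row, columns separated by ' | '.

After WHERE (1 rows):
orders.score | orders.id | orders.price
90 | 5 | 8
After SELECT (1 rows):
orders.score
90
After ORDER BY (1 rows):
orders.score
90

== RESULT ==
orders.score
90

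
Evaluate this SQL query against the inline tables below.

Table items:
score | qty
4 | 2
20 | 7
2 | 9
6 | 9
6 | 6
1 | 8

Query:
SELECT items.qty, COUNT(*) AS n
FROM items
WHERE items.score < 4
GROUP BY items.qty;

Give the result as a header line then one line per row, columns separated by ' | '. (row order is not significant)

After WHERE (2 rows):
items.score | items.qty
2 | 9
1 | 8
After GROUP BY (2 rows):
items.qty | n
9 | 1
8 | 1

== RESULT ==
items.qty | n
9 | 1
8 | 1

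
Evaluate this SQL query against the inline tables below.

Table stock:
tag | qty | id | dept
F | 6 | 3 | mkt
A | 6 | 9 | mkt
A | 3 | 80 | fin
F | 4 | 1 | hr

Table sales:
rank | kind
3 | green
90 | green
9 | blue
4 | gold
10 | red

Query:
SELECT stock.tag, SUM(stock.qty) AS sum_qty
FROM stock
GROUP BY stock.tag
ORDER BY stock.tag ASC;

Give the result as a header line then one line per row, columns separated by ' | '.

After GROUP BY (2 rows):
stock.tag | sum_qty
F | 10
A | 9
After ORDER BY (2 rows):
stock.tag | sum_qty
A | 9
F | 10

== RESULT ==
stock.tag | sum_qty
A | 9
F | 10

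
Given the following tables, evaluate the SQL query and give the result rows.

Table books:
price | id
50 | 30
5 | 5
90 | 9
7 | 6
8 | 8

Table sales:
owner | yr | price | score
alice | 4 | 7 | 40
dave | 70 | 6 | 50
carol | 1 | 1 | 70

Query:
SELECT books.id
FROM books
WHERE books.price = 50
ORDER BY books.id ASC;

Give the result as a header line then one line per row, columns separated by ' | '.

After WHERE (1 rows):
books.price | books.id
50 | 30
After SELECT (1 rows):
books.id
30
After ORDER BY (1 rows):
books.id
30

== RESULT ==
books.id
30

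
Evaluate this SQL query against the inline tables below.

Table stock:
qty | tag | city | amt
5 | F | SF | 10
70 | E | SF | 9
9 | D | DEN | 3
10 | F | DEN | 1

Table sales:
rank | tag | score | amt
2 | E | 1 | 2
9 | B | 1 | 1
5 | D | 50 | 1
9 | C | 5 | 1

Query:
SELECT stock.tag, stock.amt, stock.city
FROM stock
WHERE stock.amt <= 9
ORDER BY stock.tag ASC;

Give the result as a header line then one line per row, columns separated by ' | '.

== RESULT ==
stock.tag | stock.amt | stock.city
D | 3 | DEN
E | 9 | SF
F | 1 | DEN

Derivation:
After WHERE (3 rows):
stock.qty | stock.tag | stock.city | stock.amt
70 | E | SF | 9
9 | D | DEN | 3
10 | F | DEN | 1
After SELECT (3 rows):
stock.tag | stock.amt | stock.city
E | 9 | SF
D | 3 | DEN
F | 1 | DEN
After ORDER BY (3 rows):
stock.tag | stock.amt | stock.city
D | 3 | DEN
E | 9 | SF
F | 1 | DEN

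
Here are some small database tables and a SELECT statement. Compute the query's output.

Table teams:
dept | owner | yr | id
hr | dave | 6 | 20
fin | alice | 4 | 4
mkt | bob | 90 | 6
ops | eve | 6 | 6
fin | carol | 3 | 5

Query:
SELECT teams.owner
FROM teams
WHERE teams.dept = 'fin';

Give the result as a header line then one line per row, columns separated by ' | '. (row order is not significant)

After WHERE (2 rows):
teams.dept | teams.owner | teams.yr | teams.id
fin | alice | 4 | 4
fin | carol | 3 | 5
After SELECT (2 rows):
teams.owner
alice
carol

== RESULT ==
teams.owner
alice
carol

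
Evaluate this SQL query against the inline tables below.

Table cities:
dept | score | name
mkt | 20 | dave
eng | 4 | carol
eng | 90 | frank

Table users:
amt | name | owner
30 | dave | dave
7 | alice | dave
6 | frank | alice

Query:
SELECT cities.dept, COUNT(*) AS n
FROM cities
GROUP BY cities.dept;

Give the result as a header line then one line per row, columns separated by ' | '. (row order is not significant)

After GROUP BY (2 rows):
cities.dept | n
mkt | 1
eng | 2

== RESULT ==
cities.dept | n
mkt | 1
eng | 2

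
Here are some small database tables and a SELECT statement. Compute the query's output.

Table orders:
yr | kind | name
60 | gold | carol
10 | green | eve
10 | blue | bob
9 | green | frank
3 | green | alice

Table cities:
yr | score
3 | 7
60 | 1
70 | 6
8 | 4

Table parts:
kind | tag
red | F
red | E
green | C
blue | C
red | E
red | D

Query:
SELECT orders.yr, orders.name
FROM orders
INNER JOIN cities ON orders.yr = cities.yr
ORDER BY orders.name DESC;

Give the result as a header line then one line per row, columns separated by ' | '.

== RESULT ==
orders.yr | orders.name
60 | carol
3 | alice

Derivation:
After JOIN cities (2 rows):
orders.yr | orders.kind | orders.name | cities.yr | cities.score
60 | gold | carol | 60 | 1
3 | green | alice | 3 | 7
After SELECT (2 rows):
orders.yr | orders.name
60 | carol
3 | alice
After ORDER BY (2 rows):
orders.yr | orders.name
60 | carol
3 | alice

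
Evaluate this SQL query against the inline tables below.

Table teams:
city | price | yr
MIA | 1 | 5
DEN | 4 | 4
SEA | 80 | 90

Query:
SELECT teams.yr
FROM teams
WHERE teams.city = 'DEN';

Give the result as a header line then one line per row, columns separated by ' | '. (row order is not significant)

After WHERE (1 rows):
teams.city | teams.price | teams.yr
DEN | 4 | 4
After SELECT (1 rows):
teams.yr
4

== RESULT ==
teams.yr
4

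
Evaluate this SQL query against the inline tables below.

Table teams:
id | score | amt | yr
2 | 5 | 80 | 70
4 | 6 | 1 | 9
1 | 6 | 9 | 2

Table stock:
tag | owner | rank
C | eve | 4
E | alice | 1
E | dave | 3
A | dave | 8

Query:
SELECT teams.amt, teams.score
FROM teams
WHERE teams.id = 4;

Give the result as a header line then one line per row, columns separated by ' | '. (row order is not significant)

== RESULT ==
teams.amt | teams.score
1 | 6

Derivation:
After WHERE (1 rows):
teams.id | teams.score | teams.amt | teams.yr
4 | 6 | 1 | 9
After SELECT (1 rows):
teams.amt | teams.score
1 | 6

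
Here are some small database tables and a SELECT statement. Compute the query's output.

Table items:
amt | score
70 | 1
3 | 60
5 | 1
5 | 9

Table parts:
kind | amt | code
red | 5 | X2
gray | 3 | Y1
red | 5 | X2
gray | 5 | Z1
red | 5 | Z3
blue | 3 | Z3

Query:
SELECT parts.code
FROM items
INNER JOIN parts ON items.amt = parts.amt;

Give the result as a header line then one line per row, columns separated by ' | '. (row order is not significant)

== RESULT ==
parts.code
Y1
Z3
X2
X2
Z1
Z3
X2
X2
Z1
Z3

Derivation:
After JOIN parts (10 rows):
items.amt | items.score | parts.kind | parts.amt | parts.code
3 | 60 | gray | 3 | Y1
3 | 60 | blue | 3 | Z3
5 | 1 | red | 5 | X2
5 | 1 | red | 5 | X2
5 | 1 | gray | 5 | Z1
5 | 1 | red | 5 | Z3
5 | 9 | red | 5 | X2
5 | 9 | red | 5 | X2
5 | 9 | gray | 5 | Z1
5 | 9 | red | 5 | Z3
After SELECT (10 rows):
parts.code
Y1
Z3
X2
X2
Z1
Z3
X2
X2
Z1
Z3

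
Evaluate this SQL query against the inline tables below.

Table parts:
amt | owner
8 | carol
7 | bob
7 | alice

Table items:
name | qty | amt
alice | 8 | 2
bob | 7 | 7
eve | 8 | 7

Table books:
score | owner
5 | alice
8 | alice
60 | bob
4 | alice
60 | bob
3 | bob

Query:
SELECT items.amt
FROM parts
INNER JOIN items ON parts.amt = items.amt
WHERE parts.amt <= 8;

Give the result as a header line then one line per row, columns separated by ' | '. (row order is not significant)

== RESULT ==
items.amt
7
7
7
7

Derivation:
After JOIN items (4 rows):
parts.amt | parts.owner | items.name | items.qty | items.amt
7 | bob | bob | 7 | 7
7 | bob | eve | 8 | 7
7 | alice | bob | 7 | 7
7 | alice | eve | 8 | 7
After WHERE (4 rows):
parts.amt | parts.owner | items.name | items.qty | items.amt
7 | bob | bob | 7 | 7
7 | bob | eve | 8 | 7
7 | alice | bob | 7 | 7
7 | alice | eve | 8 | 7
After SELECT (4 rows):
items.amt
7
7
7
7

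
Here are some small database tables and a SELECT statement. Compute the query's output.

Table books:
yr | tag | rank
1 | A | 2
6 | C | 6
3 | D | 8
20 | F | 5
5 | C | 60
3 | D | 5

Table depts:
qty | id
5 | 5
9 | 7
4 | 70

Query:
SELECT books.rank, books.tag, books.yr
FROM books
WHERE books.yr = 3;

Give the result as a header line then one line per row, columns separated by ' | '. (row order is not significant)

After WHERE (2 rows):
books.yr | books.tag | books.rank
3 | D | 8
3 | D | 5
After SELECT (2 rows):
books.rank | books.tag | books.yr
8 | D | 3
5 | D | 3

== RESULT ==
books.rank | books.tag | books.yr
8 | D | 3
5 | D | 3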